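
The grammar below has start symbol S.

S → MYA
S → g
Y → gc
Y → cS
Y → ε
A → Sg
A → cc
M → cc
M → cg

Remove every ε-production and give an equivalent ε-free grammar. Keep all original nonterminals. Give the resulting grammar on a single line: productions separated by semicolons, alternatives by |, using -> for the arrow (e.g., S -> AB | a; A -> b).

Nullable set: {Y}.
S -> MYA: Y nullable, giving MA | MYA.
Drop Y -> ε.
Unchanged (no nullable symbols): S -> g; A -> Sg; A -> cc; M -> cc; M -> cg; Y -> cS; Y -> gc.

S -> g | MA | MYA; A -> Sg | cc; M -> cc | cg; Y -> cS | gc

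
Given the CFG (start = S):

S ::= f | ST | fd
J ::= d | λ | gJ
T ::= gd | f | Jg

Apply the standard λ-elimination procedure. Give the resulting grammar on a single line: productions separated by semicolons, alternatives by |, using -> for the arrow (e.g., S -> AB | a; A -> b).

Nullable set: {J}.
Drop J -> λ.
J -> gJ: J nullable, giving g | gJ.
T -> Jg: J nullable, giving Jg | g.
Unchanged (no nullable symbols): S -> ST; S -> f; S -> fd; J -> d; T -> f; T -> gd.

S -> f | ST | fd; J -> d | g | gJ; T -> f | g | Jg | gd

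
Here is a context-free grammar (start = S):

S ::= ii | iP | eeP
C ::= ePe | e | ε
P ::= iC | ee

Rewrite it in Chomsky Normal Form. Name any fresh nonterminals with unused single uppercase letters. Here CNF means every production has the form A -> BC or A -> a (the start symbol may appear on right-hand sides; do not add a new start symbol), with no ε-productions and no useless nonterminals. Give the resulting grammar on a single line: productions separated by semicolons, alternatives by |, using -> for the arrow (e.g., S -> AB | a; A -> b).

S -> AE | BB | BP; A -> e; B -> i; C -> e | AD; D -> PA; E -> AP; P -> i | AA | BC

Nullable: {C}; after ε-elimination: S -> iP | ii | eeP; C -> e | ePe; P -> i | ee | iC.
No unit productions to eliminate.
TERM: introduce A -> e, B -> i and substitute in every rule of length ≥2.
BIN: C -> APA becomes C -> AD, D -> PA; S -> AAP becomes S -> AE, E -> AP.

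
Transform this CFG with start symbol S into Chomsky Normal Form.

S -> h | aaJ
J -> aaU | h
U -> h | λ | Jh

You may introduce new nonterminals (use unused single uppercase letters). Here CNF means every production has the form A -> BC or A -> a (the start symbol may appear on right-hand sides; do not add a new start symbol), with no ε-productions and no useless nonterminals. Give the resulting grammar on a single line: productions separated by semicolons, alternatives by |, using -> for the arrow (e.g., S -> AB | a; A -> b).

S -> h | AD; A -> a; B -> h; C -> AU; D -> AJ; J -> h | AA | AC; U -> h | JB

Nullable: {U}; after ε-elimination: S -> h | aaJ; J -> h | aa | aaU; U -> h | Jh.
No unit productions to eliminate.
TERM: introduce A -> a, B -> h and substitute in every rule of length ≥2.
BIN: J -> AAU becomes J -> AC, C -> AU; S -> AAJ becomes S -> AD, D -> AJ.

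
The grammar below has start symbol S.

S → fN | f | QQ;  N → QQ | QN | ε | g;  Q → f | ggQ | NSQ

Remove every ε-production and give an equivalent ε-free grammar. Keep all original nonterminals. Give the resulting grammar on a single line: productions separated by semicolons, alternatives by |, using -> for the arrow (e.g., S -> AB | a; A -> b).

Nullable set: {N}.
S -> fN: N nullable, giving f | fN.
Drop N -> ε.
N -> QN: N nullable, giving Q | QN.
Q -> NSQ: N nullable, giving NSQ | SQ.
Unchanged (no nullable symbols): S -> QQ; S -> f; N -> QQ; N -> g; Q -> f; Q -> ggQ.

S -> f | QQ | fN; N -> Q | g | QN | QQ; Q -> f | SQ | NSQ | ggQ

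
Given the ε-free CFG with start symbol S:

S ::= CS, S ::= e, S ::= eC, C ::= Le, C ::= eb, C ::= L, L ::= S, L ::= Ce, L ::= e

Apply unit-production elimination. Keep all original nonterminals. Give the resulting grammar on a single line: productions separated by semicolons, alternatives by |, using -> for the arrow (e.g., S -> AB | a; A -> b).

S -> e | CS | eC; C -> e | CS | Ce | Le | eC | eb; L -> e | CS | Ce | eC

Unit productions: C->L, L->S.
Unit pairs (A ⇒* B via units): (C,L), (C,S), (L,S).
S: inherits non-unit rules of {S} → CS | e | eC.
C: inherits non-unit rules of {C, L, S} → CS | Ce | Le | e | eC | eb.
L: inherits non-unit rules of {L, S} → CS | Ce | e | eC.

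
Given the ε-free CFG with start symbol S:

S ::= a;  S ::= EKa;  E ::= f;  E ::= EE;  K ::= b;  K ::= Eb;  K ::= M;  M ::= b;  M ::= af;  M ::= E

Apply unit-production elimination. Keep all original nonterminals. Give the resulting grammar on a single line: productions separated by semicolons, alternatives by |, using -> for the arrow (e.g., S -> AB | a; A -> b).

S -> a | EKa; E -> f | EE; K -> b | f | EE | Eb | af; M -> b | f | EE | af

Unit productions: K->M, M->E.
Unit pairs (A ⇒* B via units): (K,E), (K,M), (M,E).
S: inherits non-unit rules of {S} → EKa | a.
E: inherits non-unit rules of {E} → EE | f.
K: inherits non-unit rules of {E, K, M} → EE | Eb | af | b | f.
M: inherits non-unit rules of {E, M} → EE | af | b | f.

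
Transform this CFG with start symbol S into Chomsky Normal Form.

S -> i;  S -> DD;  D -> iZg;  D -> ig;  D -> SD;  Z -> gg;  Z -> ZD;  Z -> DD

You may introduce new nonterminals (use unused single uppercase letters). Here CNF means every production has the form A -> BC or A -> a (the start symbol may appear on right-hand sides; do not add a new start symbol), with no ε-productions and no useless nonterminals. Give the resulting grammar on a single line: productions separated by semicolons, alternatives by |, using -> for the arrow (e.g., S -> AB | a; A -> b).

S -> i | DD; A -> i; B -> g; C -> ZB; D -> AB | AC | SD; Z -> BB | DD | ZD

No ε-productions.
No unit productions to eliminate.
TERM: introduce B -> g, A -> i and substitute in every rule of length ≥2.
BIN: D -> AZB becomes D -> AC, C -> ZB.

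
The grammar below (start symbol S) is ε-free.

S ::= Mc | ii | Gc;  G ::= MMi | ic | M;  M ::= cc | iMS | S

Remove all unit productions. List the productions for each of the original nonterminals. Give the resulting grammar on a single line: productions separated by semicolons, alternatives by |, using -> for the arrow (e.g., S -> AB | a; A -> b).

Unit productions: G->M, M->S.
Unit pairs (A ⇒* B via units): (G,M), (G,S), (M,S).
S: inherits non-unit rules of {S} → Gc | Mc | ii.
G: inherits non-unit rules of {G, M, S} → Gc | MMi | Mc | cc | iMS | ic | ii.
M: inherits non-unit rules of {M, S} → Gc | Mc | cc | iMS | ii.

S -> Gc | Mc | ii; G -> Gc | Mc | cc | ic | ii | MMi | iMS; M -> Gc | Mc | cc | ii | iMS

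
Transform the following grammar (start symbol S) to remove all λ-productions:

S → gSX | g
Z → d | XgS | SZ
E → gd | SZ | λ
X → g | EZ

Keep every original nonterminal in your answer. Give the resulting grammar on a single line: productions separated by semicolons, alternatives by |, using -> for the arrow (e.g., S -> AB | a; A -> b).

Nullable set: {E}.
Drop E -> λ.
X -> EZ: E nullable, giving EZ | Z.
Unchanged (no nullable symbols): S -> g; S -> gSX; E -> SZ; E -> gd; X -> g; Z -> SZ; Z -> XgS; Z -> d.

S -> g | gSX; E -> SZ | gd; X -> Z | g | EZ; Z -> d | SZ | XgS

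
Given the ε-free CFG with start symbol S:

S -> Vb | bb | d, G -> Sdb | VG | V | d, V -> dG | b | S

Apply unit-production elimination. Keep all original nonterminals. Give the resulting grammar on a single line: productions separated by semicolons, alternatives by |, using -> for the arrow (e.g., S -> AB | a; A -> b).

S -> d | Vb | bb; G -> b | d | VG | Vb | bb | dG | Sdb; V -> b | d | Vb | bb | dG

Unit productions: G->V, V->S.
Unit pairs (A ⇒* B via units): (G,S), (G,V), (V,S).
S: inherits non-unit rules of {S} → Vb | bb | d.
G: inherits non-unit rules of {G, S, V} → Sdb | VG | Vb | b | bb | d | dG.
V: inherits non-unit rules of {S, V} → Vb | b | bb | d | dG.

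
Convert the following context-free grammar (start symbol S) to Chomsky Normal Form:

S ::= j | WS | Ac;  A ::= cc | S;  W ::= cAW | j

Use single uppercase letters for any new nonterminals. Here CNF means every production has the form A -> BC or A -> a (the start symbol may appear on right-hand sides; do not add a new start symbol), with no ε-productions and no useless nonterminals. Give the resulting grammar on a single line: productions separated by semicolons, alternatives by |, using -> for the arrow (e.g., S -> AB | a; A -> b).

S -> j | AB | WS; A -> j | AB | BB | WS; B -> c; C -> AW; W -> j | BC

No ε-productions.
After unit-elimination: S -> j | Ac | WS; A -> j | Ac | WS | cc; W -> j | cAW.
TERM: introduce B -> c and substitute in every rule of length ≥2.
BIN: W -> BAW becomes W -> BC, C -> AW.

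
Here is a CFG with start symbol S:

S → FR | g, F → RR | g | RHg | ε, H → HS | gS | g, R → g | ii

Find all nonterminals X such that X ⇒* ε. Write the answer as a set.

{F}

Directly nullable (have an ε-rule): {F}.
Not nullable: H, R, S — each has a terminal in every rule's right-hand side or depends on a non-nullable symbol.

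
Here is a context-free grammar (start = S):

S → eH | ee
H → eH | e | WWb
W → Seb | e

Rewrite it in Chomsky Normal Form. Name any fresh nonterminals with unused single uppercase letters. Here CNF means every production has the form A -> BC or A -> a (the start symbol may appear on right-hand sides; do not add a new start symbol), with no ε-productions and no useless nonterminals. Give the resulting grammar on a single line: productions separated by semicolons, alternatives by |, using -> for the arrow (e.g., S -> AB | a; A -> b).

No ε-productions.
No unit productions to eliminate.
TERM: introduce A -> b, B -> e and substitute in every rule of length ≥2.
BIN: H -> WWA becomes H -> WC, C -> WA; W -> SBA becomes W -> SD, D -> BA.

S -> BB | BH; A -> b; B -> e; C -> WA; D -> BA; H -> e | BH | WC; W -> e | SD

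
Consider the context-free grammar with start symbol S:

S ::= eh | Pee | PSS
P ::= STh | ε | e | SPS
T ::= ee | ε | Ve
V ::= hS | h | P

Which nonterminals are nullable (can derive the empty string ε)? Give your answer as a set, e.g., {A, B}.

Directly nullable (have an ε-rule): {P, T}.
V is nullable via V -> P (every symbol on the right is already known nullable).
Not nullable: S — each has a terminal in every rule's right-hand side or depends on a non-nullable symbol.

{P, T, V}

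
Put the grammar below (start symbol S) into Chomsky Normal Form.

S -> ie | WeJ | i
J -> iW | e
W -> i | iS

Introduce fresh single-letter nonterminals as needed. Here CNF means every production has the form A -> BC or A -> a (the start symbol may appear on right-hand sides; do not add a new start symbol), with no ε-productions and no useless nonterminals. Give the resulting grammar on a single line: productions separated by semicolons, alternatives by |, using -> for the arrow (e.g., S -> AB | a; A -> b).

No ε-productions.
No unit productions to eliminate.
TERM: introduce B -> e, A -> i and substitute in every rule of length ≥2.
BIN: S -> WBJ becomes S -> WC, C -> BJ.

S -> i | AB | WC; A -> i; B -> e; C -> BJ; J -> e | AW; W -> i | AS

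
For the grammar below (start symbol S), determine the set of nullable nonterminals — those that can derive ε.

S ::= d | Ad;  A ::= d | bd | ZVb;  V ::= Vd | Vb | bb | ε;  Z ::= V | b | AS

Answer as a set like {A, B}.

Directly nullable (have an ε-rule): {V}.
Z is nullable via Z -> V (every symbol on the right is already known nullable).
Not nullable: A, S — each has a terminal in every rule's right-hand side or depends on a non-nullable symbol.

{V, Z}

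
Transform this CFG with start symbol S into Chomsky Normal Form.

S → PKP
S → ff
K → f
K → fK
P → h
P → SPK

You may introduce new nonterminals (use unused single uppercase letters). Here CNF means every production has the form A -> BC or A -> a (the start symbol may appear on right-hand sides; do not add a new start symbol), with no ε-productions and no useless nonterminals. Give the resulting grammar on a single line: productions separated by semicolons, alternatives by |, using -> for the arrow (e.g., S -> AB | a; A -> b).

No ε-productions.
No unit productions to eliminate.
TERM: introduce A -> f and substitute in every rule of length ≥2.
BIN: P -> SPK becomes P -> SB, B -> PK; S -> PKP becomes S -> PC, C -> KP.

S -> AA | PC; A -> f; B -> PK; C -> KP; K -> f | AK; P -> h | SB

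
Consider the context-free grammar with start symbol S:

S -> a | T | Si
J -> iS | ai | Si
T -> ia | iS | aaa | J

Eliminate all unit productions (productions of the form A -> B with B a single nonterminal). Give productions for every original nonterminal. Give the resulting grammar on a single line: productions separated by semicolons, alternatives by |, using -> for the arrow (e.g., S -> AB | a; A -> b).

S -> a | Si | ai | iS | ia | aaa; J -> Si | ai | iS; T -> Si | ai | iS | ia | aaa

Unit productions: S->T, T->J.
Unit pairs (A ⇒* B via units): (S,J), (S,T), (T,J).
S: inherits non-unit rules of {J, S, T} → Si | a | aaa | ai | iS | ia.
J: inherits non-unit rules of {J} → Si | ai | iS.
T: inherits non-unit rules of {J, T} → Si | aaa | ai | iS | ia.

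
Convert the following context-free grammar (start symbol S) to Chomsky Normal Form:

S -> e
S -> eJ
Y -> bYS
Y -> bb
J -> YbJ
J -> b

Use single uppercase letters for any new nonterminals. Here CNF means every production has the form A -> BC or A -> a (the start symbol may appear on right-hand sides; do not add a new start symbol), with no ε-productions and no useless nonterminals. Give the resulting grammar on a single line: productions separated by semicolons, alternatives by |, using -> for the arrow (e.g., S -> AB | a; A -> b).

S -> e | BJ; A -> b; B -> e; C -> AJ; D -> YS; J -> b | YC; Y -> AA | AD

No ε-productions.
No unit productions to eliminate.
TERM: introduce A -> b, B -> e and substitute in every rule of length ≥2.
BIN: J -> YAJ becomes J -> YC, C -> AJ; Y -> AYS becomes Y -> AD, D -> YS.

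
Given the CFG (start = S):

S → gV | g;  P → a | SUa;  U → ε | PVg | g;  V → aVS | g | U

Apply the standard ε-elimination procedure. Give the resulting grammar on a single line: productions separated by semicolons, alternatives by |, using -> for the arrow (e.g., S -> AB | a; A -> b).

Nullable set: {U, V}.
S -> gV: V nullable, giving g | gV.
P -> SUa: U nullable, giving SUa | Sa.
Drop U -> ε.
U -> PVg: V nullable, giving PVg | Pg.
V -> U: U nullable, giving U.
V -> aVS: V nullable, giving aS | aVS.
Unchanged (no nullable symbols): S -> g; P -> a; U -> g; V -> g.

S -> g | gV; P -> a | Sa | SUa; U -> g | Pg | PVg; V -> U | g | aS | aVS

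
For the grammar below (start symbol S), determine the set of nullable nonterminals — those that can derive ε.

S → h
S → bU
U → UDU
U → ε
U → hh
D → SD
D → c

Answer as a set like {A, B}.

{U}

Directly nullable (have an ε-rule): {U}.
Not nullable: D, S — each has a terminal in every rule's right-hand side or depends on a non-nullable symbol.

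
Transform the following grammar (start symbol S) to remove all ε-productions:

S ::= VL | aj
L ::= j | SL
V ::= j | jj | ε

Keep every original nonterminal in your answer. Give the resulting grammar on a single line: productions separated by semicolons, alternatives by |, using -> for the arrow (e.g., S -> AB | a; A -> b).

S -> L | VL | aj; L -> j | SL; V -> j | jj

Nullable set: {V}.
S -> VL: V nullable, giving L | VL.
Drop V -> ε.
Unchanged (no nullable symbols): S -> aj; L -> SL; L -> j; V -> j; V -> jj.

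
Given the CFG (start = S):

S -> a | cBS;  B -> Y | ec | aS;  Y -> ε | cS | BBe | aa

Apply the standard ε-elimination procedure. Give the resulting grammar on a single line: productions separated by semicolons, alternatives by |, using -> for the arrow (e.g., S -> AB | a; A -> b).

Nullable set: {B, Y}.
S -> cBS: B nullable, giving cBS | cS.
B -> Y: Y nullable, giving Y.
Drop Y -> ε.
Y -> BBe: B, B nullable, giving BBe | Be | e.
Unchanged (no nullable symbols): S -> a; B -> aS; B -> ec; Y -> aa; Y -> cS.

S -> a | cS | cBS; B -> Y | aS | ec; Y -> e | Be | aa | cS | BBe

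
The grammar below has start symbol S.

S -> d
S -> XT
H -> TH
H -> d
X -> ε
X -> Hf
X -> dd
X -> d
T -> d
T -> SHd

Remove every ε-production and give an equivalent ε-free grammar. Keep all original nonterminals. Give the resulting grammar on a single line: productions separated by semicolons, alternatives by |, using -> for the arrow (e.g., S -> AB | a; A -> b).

S -> T | d | XT; H -> d | TH; T -> d | SHd; X -> d | Hf | dd

Nullable set: {X}.
S -> XT: X nullable, giving T | XT.
Drop X -> ε.
Unchanged (no nullable symbols): S -> d; H -> TH; H -> d; T -> SHd; T -> d; X -> Hf; X -> d; X -> dd.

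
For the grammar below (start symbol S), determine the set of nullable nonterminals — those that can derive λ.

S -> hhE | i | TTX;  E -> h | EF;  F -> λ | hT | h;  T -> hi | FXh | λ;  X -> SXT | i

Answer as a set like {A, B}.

Directly nullable (have an ε-rule): {F, T}.
Not nullable: E, S, X — each has a terminal in every rule's right-hand side or depends on a non-nullable symbol.

{F, T}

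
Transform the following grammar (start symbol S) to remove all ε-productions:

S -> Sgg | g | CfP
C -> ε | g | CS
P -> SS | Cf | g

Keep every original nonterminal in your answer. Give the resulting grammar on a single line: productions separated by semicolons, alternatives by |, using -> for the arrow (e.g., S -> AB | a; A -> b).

Nullable set: {C}.
S -> CfP: C nullable, giving CfP | fP.
Drop C -> ε.
C -> CS: C nullable, giving CS | S.
P -> Cf: C nullable, giving Cf | f.
Unchanged (no nullable symbols): S -> Sgg; S -> g; C -> g; P -> SS; P -> g.

S -> g | fP | CfP | Sgg; C -> S | g | CS; P -> f | g | Cf | SS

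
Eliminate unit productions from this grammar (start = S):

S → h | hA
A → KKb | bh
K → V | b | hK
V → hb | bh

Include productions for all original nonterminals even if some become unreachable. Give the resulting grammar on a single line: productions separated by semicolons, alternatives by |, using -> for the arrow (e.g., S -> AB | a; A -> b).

S -> h | hA; A -> bh | KKb; K -> b | bh | hK | hb; V -> bh | hb

Unit productions: K->V.
Unit pairs (A ⇒* B via units): (K,V).
S: inherits non-unit rules of {S} → h | hA.
A: inherits non-unit rules of {A} → KKb | bh.
K: inherits non-unit rules of {K, V} → b | bh | hK | hb.
V: inherits non-unit rules of {V} → bh | hb.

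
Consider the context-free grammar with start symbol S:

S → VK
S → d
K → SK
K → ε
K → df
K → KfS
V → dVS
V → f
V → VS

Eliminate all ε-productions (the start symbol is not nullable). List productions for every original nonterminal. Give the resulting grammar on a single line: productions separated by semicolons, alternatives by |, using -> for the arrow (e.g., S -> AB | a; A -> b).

S -> V | d | VK; K -> S | SK | df | fS | KfS; V -> f | VS | dVS

Nullable set: {K}.
S -> VK: K nullable, giving V | VK.
Drop K -> ε.
K -> KfS: K nullable, giving KfS | fS.
K -> SK: K nullable, giving S | SK.
Unchanged (no nullable symbols): S -> d; K -> df; V -> VS; V -> dVS; V -> f.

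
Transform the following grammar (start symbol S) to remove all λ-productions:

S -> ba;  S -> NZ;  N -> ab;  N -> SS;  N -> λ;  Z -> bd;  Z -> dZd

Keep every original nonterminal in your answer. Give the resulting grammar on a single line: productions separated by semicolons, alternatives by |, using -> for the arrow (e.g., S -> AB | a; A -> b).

S -> Z | NZ | ba; N -> SS | ab; Z -> bd | dZd

Nullable set: {N}.
S -> NZ: N nullable, giving NZ | Z.
Drop N -> λ.
Unchanged (no nullable symbols): S -> ba; N -> SS; N -> ab; Z -> bd; Z -> dZd.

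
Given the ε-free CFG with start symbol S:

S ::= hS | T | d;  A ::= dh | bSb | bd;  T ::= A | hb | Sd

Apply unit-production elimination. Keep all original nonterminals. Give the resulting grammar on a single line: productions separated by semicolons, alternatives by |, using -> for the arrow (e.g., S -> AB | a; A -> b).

Unit productions: S->T, T->A.
Unit pairs (A ⇒* B via units): (S,A), (S,T), (T,A).
S: inherits non-unit rules of {A, S, T} → Sd | bSb | bd | d | dh | hS | hb.
A: inherits non-unit rules of {A} → bSb | bd | dh.
T: inherits non-unit rules of {A, T} → Sd | bSb | bd | dh | hb.

S -> d | Sd | bd | dh | hS | hb | bSb; A -> bd | dh | bSb; T -> Sd | bd | dh | hb | bSb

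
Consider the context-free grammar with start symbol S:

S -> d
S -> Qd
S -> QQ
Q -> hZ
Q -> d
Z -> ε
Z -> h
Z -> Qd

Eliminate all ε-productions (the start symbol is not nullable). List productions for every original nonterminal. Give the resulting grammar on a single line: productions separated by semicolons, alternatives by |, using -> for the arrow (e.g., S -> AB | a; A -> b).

S -> d | QQ | Qd; Q -> d | h | hZ; Z -> h | Qd

Nullable set: {Z}.
Q -> hZ: Z nullable, giving h | hZ.
Drop Z -> ε.
Unchanged (no nullable symbols): S -> QQ; S -> Qd; S -> d; Q -> d; Z -> Qd; Z -> h.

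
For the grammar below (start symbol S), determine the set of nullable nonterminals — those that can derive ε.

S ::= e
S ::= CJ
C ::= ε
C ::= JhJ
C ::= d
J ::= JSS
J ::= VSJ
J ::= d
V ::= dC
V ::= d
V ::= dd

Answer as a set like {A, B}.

{C}

Directly nullable (have an ε-rule): {C}.
Not nullable: J, S, V — each has a terminal in every rule's right-hand side or depends on a non-nullable symbol.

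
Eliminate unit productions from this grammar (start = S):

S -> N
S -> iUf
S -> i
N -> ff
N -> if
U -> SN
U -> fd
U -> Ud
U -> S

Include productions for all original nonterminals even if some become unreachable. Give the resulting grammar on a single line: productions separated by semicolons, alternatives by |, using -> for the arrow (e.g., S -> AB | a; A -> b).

S -> i | ff | if | iUf; N -> ff | if; U -> i | SN | Ud | fd | ff | if | iUf

Unit productions: S->N, U->S.
Unit pairs (A ⇒* B via units): (S,N), (U,N), (U,S).
S: inherits non-unit rules of {N, S} → ff | i | iUf | if.
N: inherits non-unit rules of {N} → ff | if.
U: inherits non-unit rules of {N, S, U} → SN | Ud | fd | ff | i | iUf | if.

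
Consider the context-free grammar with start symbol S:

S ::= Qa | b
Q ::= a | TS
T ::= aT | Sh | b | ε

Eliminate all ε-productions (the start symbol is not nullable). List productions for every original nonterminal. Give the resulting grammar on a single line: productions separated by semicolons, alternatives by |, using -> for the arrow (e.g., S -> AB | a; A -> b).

S -> b | Qa; Q -> S | a | TS; T -> a | b | Sh | aT

Nullable set: {T}.
Q -> TS: T nullable, giving S | TS.
Drop T -> ε.
T -> aT: T nullable, giving a | aT.
Unchanged (no nullable symbols): S -> Qa; S -> b; Q -> a; T -> Sh; T -> b.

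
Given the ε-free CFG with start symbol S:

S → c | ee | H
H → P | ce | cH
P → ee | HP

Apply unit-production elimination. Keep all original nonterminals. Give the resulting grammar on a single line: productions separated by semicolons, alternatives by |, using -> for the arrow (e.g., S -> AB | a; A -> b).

Unit productions: H->P, S->H.
Unit pairs (A ⇒* B via units): (H,P), (S,H), (S,P).
S: inherits non-unit rules of {H, P, S} → HP | c | cH | ce | ee.
H: inherits non-unit rules of {H, P} → HP | cH | ce | ee.
P: inherits non-unit rules of {P} → HP | ee.

S -> c | HP | cH | ce | ee; H -> HP | cH | ce | ee; P -> HP | ee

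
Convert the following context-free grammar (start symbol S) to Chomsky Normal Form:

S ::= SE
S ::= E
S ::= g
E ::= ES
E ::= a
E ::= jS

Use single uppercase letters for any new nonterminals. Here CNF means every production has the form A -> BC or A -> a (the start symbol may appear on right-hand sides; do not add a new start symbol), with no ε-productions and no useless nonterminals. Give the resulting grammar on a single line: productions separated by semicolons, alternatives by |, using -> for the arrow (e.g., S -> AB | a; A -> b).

No ε-productions.
After unit-elimination: S -> a | g | ES | SE | jS; E -> a | ES | jS.
TERM: introduce A -> j and substitute in every rule of length ≥2.

S -> a | g | AS | ES | SE; A -> j; E -> a | AS | ES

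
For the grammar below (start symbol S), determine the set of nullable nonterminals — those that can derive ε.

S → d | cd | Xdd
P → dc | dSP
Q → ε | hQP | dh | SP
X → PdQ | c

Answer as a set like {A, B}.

Directly nullable (have an ε-rule): {Q}.
Not nullable: P, S, X — each has a terminal in every rule's right-hand side or depends on a non-nullable symbol.

{Q}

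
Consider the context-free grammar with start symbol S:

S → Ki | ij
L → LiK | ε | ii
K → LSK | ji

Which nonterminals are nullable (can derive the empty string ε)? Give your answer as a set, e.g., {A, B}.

Directly nullable (have an ε-rule): {L}.
Not nullable: K, S — each has a terminal in every rule's right-hand side or depends on a non-nullable symbol.

{L}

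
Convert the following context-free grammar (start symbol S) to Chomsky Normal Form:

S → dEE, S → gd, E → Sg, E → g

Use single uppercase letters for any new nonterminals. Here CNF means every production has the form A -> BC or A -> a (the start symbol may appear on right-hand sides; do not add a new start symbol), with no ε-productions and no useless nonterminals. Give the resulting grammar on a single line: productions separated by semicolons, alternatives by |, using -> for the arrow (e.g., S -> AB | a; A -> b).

No ε-productions.
No unit productions to eliminate.
TERM: introduce B -> d, A -> g and substitute in every rule of length ≥2.
BIN: S -> BEE becomes S -> BC, C -> EE.

S -> AB | BC; A -> g; B -> d; C -> EE; E -> g | SA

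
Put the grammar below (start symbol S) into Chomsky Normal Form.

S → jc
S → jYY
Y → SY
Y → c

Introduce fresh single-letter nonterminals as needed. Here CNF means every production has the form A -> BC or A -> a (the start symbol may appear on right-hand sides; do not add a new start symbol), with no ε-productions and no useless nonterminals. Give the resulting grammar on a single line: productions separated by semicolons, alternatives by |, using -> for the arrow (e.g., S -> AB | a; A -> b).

S -> AB | AC; A -> j; B -> c; C -> YY; Y -> c | SY

No ε-productions.
No unit productions to eliminate.
TERM: introduce B -> c, A -> j and substitute in every rule of length ≥2.
BIN: S -> AYY becomes S -> AC, C -> YY.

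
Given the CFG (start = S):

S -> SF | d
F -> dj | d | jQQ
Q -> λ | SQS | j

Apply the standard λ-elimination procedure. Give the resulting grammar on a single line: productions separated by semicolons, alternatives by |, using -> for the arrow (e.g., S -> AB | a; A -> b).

Nullable set: {Q}.
F -> jQQ: Q, Q nullable, giving j | jQ | jQQ.
Drop Q -> λ.
Q -> SQS: Q nullable, giving SQS | SS.
Unchanged (no nullable symbols): S -> SF; S -> d; F -> d; F -> dj; Q -> j.

S -> d | SF; F -> d | j | dj | jQ | jQQ; Q -> j | SS | SQS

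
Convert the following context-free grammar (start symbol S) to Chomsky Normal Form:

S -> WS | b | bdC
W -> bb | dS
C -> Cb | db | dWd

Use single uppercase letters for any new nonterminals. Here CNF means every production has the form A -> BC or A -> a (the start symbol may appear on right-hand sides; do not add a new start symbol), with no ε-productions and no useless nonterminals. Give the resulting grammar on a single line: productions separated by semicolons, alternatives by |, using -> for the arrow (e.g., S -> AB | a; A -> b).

No ε-productions.
No unit productions to eliminate.
TERM: introduce A -> b, B -> d and substitute in every rule of length ≥2.
BIN: C -> BWB becomes C -> BD, D -> WB; S -> ABC becomes S -> AE, E -> BC.

S -> b | AE | WS; A -> b; B -> d; C -> BA | BD | CA; D -> WB; E -> BC; W -> AA | BS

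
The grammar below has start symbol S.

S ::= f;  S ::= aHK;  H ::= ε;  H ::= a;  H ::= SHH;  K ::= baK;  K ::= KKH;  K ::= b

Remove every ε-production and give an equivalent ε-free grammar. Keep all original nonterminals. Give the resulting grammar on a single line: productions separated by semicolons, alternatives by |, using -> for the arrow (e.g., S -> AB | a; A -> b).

Nullable set: {H}.
S -> aHK: H nullable, giving aHK | aK.
Drop H -> ε.
H -> SHH: H, H nullable, giving S | SH | SHH.
K -> KKH: H nullable, giving KK | KKH.
Unchanged (no nullable symbols): S -> f; H -> a; K -> b; K -> baK.

S -> f | aK | aHK; H -> S | a | SH | SHH; K -> b | KK | KKH | baK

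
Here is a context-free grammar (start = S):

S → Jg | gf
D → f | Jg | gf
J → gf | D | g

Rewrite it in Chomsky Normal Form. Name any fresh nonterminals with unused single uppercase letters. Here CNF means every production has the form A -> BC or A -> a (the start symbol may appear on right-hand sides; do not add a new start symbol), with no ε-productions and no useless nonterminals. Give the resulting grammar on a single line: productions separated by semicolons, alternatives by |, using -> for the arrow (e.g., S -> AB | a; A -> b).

No ε-productions.
After unit-elimination: S -> Jg | gf; D -> f | Jg | gf; J -> f | g | Jg | gf.
TERM: introduce B -> f, A -> g and substitute in every rule of length ≥2.
Drop unreachable/unproductive: D.

S -> AB | JA; A -> g; B -> f; J -> f | g | AB | JA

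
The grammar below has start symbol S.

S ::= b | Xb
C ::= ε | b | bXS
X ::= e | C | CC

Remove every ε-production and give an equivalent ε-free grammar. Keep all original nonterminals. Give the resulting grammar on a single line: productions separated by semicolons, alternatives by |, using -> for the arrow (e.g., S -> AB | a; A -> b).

S -> b | Xb; C -> b | bS | bXS; X -> C | e | CC

Nullable set: {C, X}.
S -> Xb: X nullable, giving Xb | b.
Drop C -> ε.
C -> bXS: X nullable, giving bS | bXS.
X -> C: C nullable, giving C.
X -> CC: C, C nullable, giving C | CC.
Unchanged (no nullable symbols): S -> b; C -> b; X -> e.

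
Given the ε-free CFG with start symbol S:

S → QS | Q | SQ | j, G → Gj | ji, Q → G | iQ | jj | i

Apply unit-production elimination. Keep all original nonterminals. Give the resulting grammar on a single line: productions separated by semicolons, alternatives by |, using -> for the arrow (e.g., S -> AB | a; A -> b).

Unit productions: Q->G, S->Q.
Unit pairs (A ⇒* B via units): (Q,G), (S,G), (S,Q).
S: inherits non-unit rules of {G, Q, S} → Gj | QS | SQ | i | iQ | j | ji | jj.
G: inherits non-unit rules of {G} → Gj | ji.
Q: inherits non-unit rules of {G, Q} → Gj | i | iQ | ji | jj.

S -> i | j | Gj | QS | SQ | iQ | ji | jj; G -> Gj | ji; Q -> i | Gj | iQ | ji | jj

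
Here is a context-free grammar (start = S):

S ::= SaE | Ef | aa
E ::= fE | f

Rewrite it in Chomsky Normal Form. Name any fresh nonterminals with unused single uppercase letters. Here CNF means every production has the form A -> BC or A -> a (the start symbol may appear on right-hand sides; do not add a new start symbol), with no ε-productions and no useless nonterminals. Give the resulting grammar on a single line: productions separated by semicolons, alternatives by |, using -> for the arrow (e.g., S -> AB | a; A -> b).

S -> BB | EA | SC; A -> f; B -> a; C -> BE; E -> f | AE

No ε-productions.
No unit productions to eliminate.
TERM: introduce B -> a, A -> f and substitute in every rule of length ≥2.
BIN: S -> SBE becomes S -> SC, C -> BE.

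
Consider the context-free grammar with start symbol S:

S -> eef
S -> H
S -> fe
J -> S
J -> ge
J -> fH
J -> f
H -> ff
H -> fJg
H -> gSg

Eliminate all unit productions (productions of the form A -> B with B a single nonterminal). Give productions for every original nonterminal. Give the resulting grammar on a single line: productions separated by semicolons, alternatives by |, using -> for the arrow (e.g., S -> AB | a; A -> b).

Unit productions: J->S, S->H.
Unit pairs (A ⇒* B via units): (J,H), (J,S), (S,H).
S: inherits non-unit rules of {H, S} → eef | fJg | fe | ff | gSg.
H: inherits non-unit rules of {H} → fJg | ff | gSg.
J: inherits non-unit rules of {H, J, S} → eef | f | fH | fJg | fe | ff | gSg | ge.

S -> fe | ff | eef | fJg | gSg; H -> ff | fJg | gSg; J -> f | fH | fe | ff | ge | eef | fJg | gSg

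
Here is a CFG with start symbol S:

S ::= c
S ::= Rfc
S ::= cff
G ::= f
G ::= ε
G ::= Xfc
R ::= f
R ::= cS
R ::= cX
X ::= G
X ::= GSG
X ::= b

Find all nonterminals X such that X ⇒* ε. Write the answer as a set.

{G, X}

Directly nullable (have an ε-rule): {G}.
X is nullable via X -> G (every symbol on the right is already known nullable).
Not nullable: R, S — each has a terminal in every rule's right-hand side or depends on a non-nullable symbol.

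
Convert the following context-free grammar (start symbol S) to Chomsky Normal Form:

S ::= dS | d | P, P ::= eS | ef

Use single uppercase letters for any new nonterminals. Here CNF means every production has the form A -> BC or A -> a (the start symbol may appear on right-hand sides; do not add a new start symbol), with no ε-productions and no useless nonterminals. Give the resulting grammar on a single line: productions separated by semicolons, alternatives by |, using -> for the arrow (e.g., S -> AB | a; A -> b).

No ε-productions.
After unit-elimination: S -> d | dS | eS | ef; P -> eS | ef.
TERM: introduce C -> d, A -> e, B -> f and substitute in every rule of length ≥2.
Drop unreachable/unproductive: P.

S -> d | AB | AS | CS; A -> e; B -> f; C -> d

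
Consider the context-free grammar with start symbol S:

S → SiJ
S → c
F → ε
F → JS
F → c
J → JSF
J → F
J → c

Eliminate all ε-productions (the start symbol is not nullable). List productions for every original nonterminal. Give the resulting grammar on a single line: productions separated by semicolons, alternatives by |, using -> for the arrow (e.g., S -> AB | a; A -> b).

Nullable set: {F, J}.
S -> SiJ: J nullable, giving Si | SiJ.
Drop F -> ε.
F -> JS: J nullable, giving JS | S.
J -> F: F nullable, giving F.
J -> JSF: J, F nullable, giving JS | JSF | S | SF.
Unchanged (no nullable symbols): S -> c; F -> c; J -> c.

S -> c | Si | SiJ; F -> S | c | JS; J -> F | S | c | JS | SF | JSF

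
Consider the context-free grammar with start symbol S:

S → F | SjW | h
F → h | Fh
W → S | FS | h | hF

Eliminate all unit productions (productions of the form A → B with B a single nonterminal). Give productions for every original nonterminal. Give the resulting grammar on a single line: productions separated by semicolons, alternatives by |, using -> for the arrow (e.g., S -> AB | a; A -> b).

S -> h | Fh | SjW; F -> h | Fh; W -> h | FS | Fh | hF | SjW

Unit productions: S->F, W->S.
Unit pairs (A ⇒* B via units): (S,F), (W,F), (W,S).
S: inherits non-unit rules of {F, S} → Fh | SjW | h.
F: inherits non-unit rules of {F} → Fh | h.
W: inherits non-unit rules of {F, S, W} → FS | Fh | SjW | h | hF.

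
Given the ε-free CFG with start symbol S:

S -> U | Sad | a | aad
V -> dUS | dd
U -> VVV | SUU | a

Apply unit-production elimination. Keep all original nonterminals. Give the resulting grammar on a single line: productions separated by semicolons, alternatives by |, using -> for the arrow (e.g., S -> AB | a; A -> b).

Unit productions: S->U.
Unit pairs (A ⇒* B via units): (S,U).
S: inherits non-unit rules of {S, U} → SUU | Sad | VVV | a | aad.
U: inherits non-unit rules of {U} → SUU | VVV | a.
V: inherits non-unit rules of {V} → dUS | dd.

S -> a | SUU | Sad | VVV | aad; U -> a | SUU | VVV; V -> dd | dUS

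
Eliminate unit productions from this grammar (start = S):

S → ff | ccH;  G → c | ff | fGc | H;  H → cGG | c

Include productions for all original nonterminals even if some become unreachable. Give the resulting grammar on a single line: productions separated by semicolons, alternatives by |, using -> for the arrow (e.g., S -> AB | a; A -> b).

Unit productions: G->H.
Unit pairs (A ⇒* B via units): (G,H).
S: inherits non-unit rules of {S} → ccH | ff.
G: inherits non-unit rules of {G, H} → c | cGG | fGc | ff.
H: inherits non-unit rules of {H} → c | cGG.

S -> ff | ccH; G -> c | ff | cGG | fGc; H -> c | cGG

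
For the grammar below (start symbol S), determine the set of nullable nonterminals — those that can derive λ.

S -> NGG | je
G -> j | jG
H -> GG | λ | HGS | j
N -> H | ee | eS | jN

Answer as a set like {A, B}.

Directly nullable (have an ε-rule): {H}.
N is nullable via N -> H (every symbol on the right is already known nullable).
Not nullable: G, S — each has a terminal in every rule's right-hand side or depends on a non-nullable symbol.

{H, N}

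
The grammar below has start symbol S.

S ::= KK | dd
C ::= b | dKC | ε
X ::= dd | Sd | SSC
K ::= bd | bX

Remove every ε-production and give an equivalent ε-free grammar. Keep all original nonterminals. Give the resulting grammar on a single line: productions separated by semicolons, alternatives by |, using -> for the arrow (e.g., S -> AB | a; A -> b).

S -> KK | dd; C -> b | dK | dKC; K -> bX | bd; X -> SS | Sd | dd | SSC

Nullable set: {C}.
Drop C -> ε.
C -> dKC: C nullable, giving dK | dKC.
X -> SSC: C nullable, giving SS | SSC.
Unchanged (no nullable symbols): S -> KK; S -> dd; C -> b; K -> bX; K -> bd; X -> Sd; X -> dd.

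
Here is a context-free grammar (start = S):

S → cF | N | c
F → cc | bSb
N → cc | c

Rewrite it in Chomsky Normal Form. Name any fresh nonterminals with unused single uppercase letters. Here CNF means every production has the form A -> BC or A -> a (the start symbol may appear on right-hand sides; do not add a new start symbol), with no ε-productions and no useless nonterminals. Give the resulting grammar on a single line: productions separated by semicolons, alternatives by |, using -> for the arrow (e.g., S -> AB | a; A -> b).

S -> c | BB | BF; A -> b; B -> c; C -> SA; F -> AC | BB

No ε-productions.
After unit-elimination: S -> c | cF | cc; F -> cc | bSb; N -> c | cc.
TERM: introduce A -> b, B -> c and substitute in every rule of length ≥2.
BIN: F -> ASA becomes F -> AC, C -> SA.
Drop unreachable/unproductive: N.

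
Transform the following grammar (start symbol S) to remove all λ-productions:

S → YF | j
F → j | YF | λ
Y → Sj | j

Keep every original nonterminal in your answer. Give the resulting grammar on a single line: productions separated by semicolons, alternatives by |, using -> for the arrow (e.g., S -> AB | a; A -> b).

Nullable set: {F}.
S -> YF: F nullable, giving Y | YF.
Drop F -> λ.
F -> YF: F nullable, giving Y | YF.
Unchanged (no nullable symbols): S -> j; F -> j; Y -> Sj; Y -> j.

S -> Y | j | YF; F -> Y | j | YF; Y -> j | Sj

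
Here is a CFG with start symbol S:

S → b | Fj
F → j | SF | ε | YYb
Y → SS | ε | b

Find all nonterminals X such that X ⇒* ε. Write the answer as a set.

{F, Y}

Directly nullable (have an ε-rule): {F, Y}.
Not nullable: S — each has a terminal in every rule's right-hand side or depends on a non-nullable symbol.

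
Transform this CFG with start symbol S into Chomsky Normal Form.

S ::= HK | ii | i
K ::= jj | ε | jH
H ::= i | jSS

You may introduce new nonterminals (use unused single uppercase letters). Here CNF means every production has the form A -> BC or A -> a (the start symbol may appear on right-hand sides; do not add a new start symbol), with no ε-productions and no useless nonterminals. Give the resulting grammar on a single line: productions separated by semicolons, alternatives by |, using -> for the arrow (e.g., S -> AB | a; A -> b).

Nullable: {K}; after ε-elimination: S -> H | i | HK | ii; H -> i | jSS; K -> jH | jj.
After unit-elimination: S -> i | HK | ii | jSS; H -> i | jSS; K -> jH | jj.
TERM: introduce B -> i, A -> j and substitute in every rule of length ≥2.
BIN: H -> ASS becomes H -> AC, C -> SS; S -> ASS becomes S -> AD, D -> SS.

S -> i | AD | BB | HK; A -> j; B -> i; C -> SS; D -> SS; H -> i | AC; K -> AA | AH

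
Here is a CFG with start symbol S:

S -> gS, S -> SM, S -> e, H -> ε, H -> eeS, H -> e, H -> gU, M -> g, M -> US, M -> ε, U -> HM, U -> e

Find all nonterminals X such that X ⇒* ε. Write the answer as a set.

Directly nullable (have an ε-rule): {H, M}.
U is nullable via U -> HM (every symbol on the right is already known nullable).
Not nullable: S — each has a terminal in every rule's right-hand side or depends on a non-nullable symbol.

{H, M, U}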